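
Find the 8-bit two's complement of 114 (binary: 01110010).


Original: 01110010
Step 1 - Invert all bits: 10001101
Step 2 - Add 1: 10001101 + 1
= 10001110 (represents -114)


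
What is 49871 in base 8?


Divide by 8 repeatedly:
49871 ÷ 8 = 6233 remainder 7
6233 ÷ 8 = 779 remainder 1
779 ÷ 8 = 97 remainder 3
97 ÷ 8 = 12 remainder 1
12 ÷ 8 = 1 remainder 4
1 ÷ 8 = 0 remainder 1
Reading remainders bottom-up:
= 0o141317


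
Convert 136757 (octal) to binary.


Each octal digit → 3 binary bits:
  1 = 001
  3 = 011
  6 = 110
  7 = 111
  5 = 101
  7 = 111
Concatenate: 001 011 110 111 101 111
= 001011110111101111


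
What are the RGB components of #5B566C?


Hex: #5B566C
R = 5B₁₆ = 91
G = 56₁₆ = 86
B = 6C₁₆ = 108
= RGB(91, 86, 108)


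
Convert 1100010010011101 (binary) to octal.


Group into 3-bit groups: 001100010010011101
  001 = 1
  100 = 4
  010 = 2
  010 = 2
  011 = 3
  101 = 5
= 0o142235


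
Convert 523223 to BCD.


Each digit → 4-bit binary:
  5 → 0101
  2 → 0010
  3 → 0011
  2 → 0010
  2 → 0010
  3 → 0011
= 0101 0010 0011 0010 0010 0011


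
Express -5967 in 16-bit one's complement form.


Original: 0001011101001111
Invert all bits:
  bit 0: 0 → 1
  bit 1: 0 → 1
  bit 2: 0 → 1
  bit 3: 1 → 0
  bit 4: 0 → 1
  bit 5: 1 → 0
  bit 6: 1 → 0
  bit 7: 1 → 0
  bit 8: 0 → 1
  bit 9: 1 → 0
  bit 10: 0 → 1
  bit 11: 0 → 1
  bit 12: 1 → 0
  bit 13: 1 → 0
  bit 14: 1 → 0
  bit 15: 1 → 0
= 1110100010110000


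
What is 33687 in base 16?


Divide by 16 repeatedly:
33687 ÷ 16 = 2105 remainder 7 (7)
2105 ÷ 16 = 131 remainder 9 (9)
131 ÷ 16 = 8 remainder 3 (3)
8 ÷ 16 = 0 remainder 8 (8)
Reading remainders bottom-up:
= 0x8397


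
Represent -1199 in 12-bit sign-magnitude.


Sign bit: 1 (negative)
Magnitude: 1199 = 10010101111
= 110010101111


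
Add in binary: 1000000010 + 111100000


Align and add column by column (LSB to MSB, carry propagating):
  01000000010
+ 00111100000
  -----------
  col 0: 0 + 0 + 0 (carry in) = 0 → bit 0, carry out 0
  col 1: 1 + 0 + 0 (carry in) = 1 → bit 1, carry out 0
  col 2: 0 + 0 + 0 (carry in) = 0 → bit 0, carry out 0
  col 3: 0 + 0 + 0 (carry in) = 0 → bit 0, carry out 0
  col 4: 0 + 0 + 0 (carry in) = 0 → bit 0, carry out 0
  col 5: 0 + 1 + 0 (carry in) = 1 → bit 1, carry out 0
  col 6: 0 + 1 + 0 (carry in) = 1 → bit 1, carry out 0
  col 7: 0 + 1 + 0 (carry in) = 1 → bit 1, carry out 0
  col 8: 0 + 1 + 0 (carry in) = 1 → bit 1, carry out 0
  col 9: 1 + 0 + 0 (carry in) = 1 → bit 1, carry out 0
  col 10: 0 + 0 + 0 (carry in) = 0 → bit 0, carry out 0
Reading bits MSB→LSB: 01111100010
Strip leading zeros: 1111100010
= 1111100010


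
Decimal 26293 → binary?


Divide by 2 repeatedly:
26293 ÷ 2 = 13146 remainder 1
13146 ÷ 2 = 6573 remainder 0
6573 ÷ 2 = 3286 remainder 1
3286 ÷ 2 = 1643 remainder 0
1643 ÷ 2 = 821 remainder 1
821 ÷ 2 = 410 remainder 1
410 ÷ 2 = 205 remainder 0
205 ÷ 2 = 102 remainder 1
102 ÷ 2 = 51 remainder 0
51 ÷ 2 = 25 remainder 1
25 ÷ 2 = 12 remainder 1
12 ÷ 2 = 6 remainder 0
6 ÷ 2 = 3 remainder 0
3 ÷ 2 = 1 remainder 1
1 ÷ 2 = 0 remainder 1
Reading remainders bottom-up:
= 110011010110101


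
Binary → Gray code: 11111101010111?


Binary: 11111101010111
Gray code: G = B XOR (B >> 1)
B >> 1 = 01111110101011
11111101010111 XOR 01111110101011:
  1 XOR 0 = 1
  1 XOR 1 = 0
  1 XOR 1 = 0
  1 XOR 1 = 0
  1 XOR 1 = 0
  1 XOR 1 = 0
  0 XOR 1 = 1
  1 XOR 0 = 1
  0 XOR 1 = 1
  1 XOR 0 = 1
  0 XOR 1 = 1
  1 XOR 0 = 1
  1 XOR 1 = 0
  1 XOR 1 = 0
= 10000011111100


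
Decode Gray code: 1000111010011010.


Gray code: 1000111010011010
MSB stays the same: 1
Each subsequent bit = prev_binary XOR current_gray:
  B[1] = 1 XOR 0 = 1
  B[2] = 1 XOR 0 = 1
  B[3] = 1 XOR 0 = 1
  B[4] = 1 XOR 1 = 0
  B[5] = 0 XOR 1 = 1
  B[6] = 1 XOR 1 = 0
  B[7] = 0 XOR 0 = 0
  B[8] = 0 XOR 1 = 1
  B[9] = 1 XOR 0 = 1
  B[10] = 1 XOR 0 = 1
  B[11] = 1 XOR 1 = 0
  B[12] = 0 XOR 1 = 1
  B[13] = 1 XOR 0 = 1
  B[14] = 1 XOR 1 = 0
  B[15] = 0 XOR 0 = 0
= 1111010011101100 (62700 decimal)


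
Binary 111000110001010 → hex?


Group into 4-bit nibbles: 0111000110001010
  0111 = 7
  0001 = 1
  1000 = 8
  1010 = A
= 0x718A


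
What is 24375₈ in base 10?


Positional values:
Position 0: 5 × 8^0 = 5
Position 1: 7 × 8^1 = 56
Position 2: 3 × 8^2 = 192
Position 3: 4 × 8^3 = 2048
Position 4: 2 × 8^4 = 8192
Sum = 5 + 56 + 192 + 2048 + 8192
= 10493


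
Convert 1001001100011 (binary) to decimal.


Positional values:
Bit 0: 1 × 2^0 = 1
Bit 1: 1 × 2^1 = 2
Bit 5: 1 × 2^5 = 32
Bit 6: 1 × 2^6 = 64
Bit 9: 1 × 2^9 = 512
Bit 12: 1 × 2^12 = 4096
Sum = 1 + 2 + 32 + 64 + 512 + 4096
= 4707


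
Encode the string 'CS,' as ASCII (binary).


String: 'CS,'  (3 characters)
Per-character ASCII lookup:
  'C': uppercase starts at 65: 'C' = 65 + 2 = 67 → 1000011
  'S': uppercase starts at 65: 'S' = 65 + 18 = 83 → 1010011
  ',': special character: ',' = 44 → 101100
= 1000011 1010011 101100


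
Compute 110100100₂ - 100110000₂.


Align and subtract column by column (LSB to MSB, borrowing when needed):
  110100100
- 100110000
  ---------
  col 0: (0 - 0 borrow-in) - 0 → 0 - 0 = 0, borrow out 0
  col 1: (0 - 0 borrow-in) - 0 → 0 - 0 = 0, borrow out 0
  col 2: (1 - 0 borrow-in) - 0 → 1 - 0 = 1, borrow out 0
  col 3: (0 - 0 borrow-in) - 0 → 0 - 0 = 0, borrow out 0
  col 4: (0 - 0 borrow-in) - 1 → borrow from next column: (0+2) - 1 = 1, borrow out 1
  col 5: (1 - 1 borrow-in) - 1 → borrow from next column: (0+2) - 1 = 1, borrow out 1
  col 6: (0 - 1 borrow-in) - 0 → borrow from next column: (-1+2) - 0 = 1, borrow out 1
  col 7: (1 - 1 borrow-in) - 0 → 0 - 0 = 0, borrow out 0
  col 8: (1 - 0 borrow-in) - 1 → 1 - 1 = 0, borrow out 0
Reading bits MSB→LSB: 001110100
Strip leading zeros: 1110100
= 1110100


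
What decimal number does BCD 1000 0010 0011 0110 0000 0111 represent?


Each 4-bit group → digit:
  1000 → 8
  0010 → 2
  0011 → 3
  0110 → 6
  0000 → 0
  0111 → 7
= 823607


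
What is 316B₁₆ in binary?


Each hex digit → 4 binary bits:
  3 = 0011
  1 = 0001
  6 = 0110
  B = 1011
Concatenate: 0011 0001 0110 1011
= 0011000101101011


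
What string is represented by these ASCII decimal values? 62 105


Codes (decimal): 62 105
Per-code ASCII lookup:
  62  (special character) → '>'
  105  (range 97-122: lowercase, 105 - 97 = 8) → 'i'
= '>i'


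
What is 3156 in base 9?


Divide by 9 repeatedly:
3156 ÷ 9 = 350 remainder 6
350 ÷ 9 = 38 remainder 8
38 ÷ 9 = 4 remainder 2
4 ÷ 9 = 0 remainder 4
Reading remainders bottom-up:
= 4286


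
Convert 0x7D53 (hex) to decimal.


Positional values:
Position 0: 3 × 16^0 = 3 × 1 = 3
Position 1: 5 × 16^1 = 5 × 16 = 80
Position 2: D × 16^2 = 13 × 256 = 3328
Position 3: 7 × 16^3 = 7 × 4096 = 28672
Sum = 3 + 80 + 3328 + 28672
= 32083


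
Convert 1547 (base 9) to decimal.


Positional values (base 9):
  7 × 9^0 = 7 × 1 = 7
  4 × 9^1 = 4 × 9 = 36
  5 × 9^2 = 5 × 81 = 405
  1 × 9^3 = 1 × 729 = 729
Sum = 7 + 36 + 405 + 729
= 1177


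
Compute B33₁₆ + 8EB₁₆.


Align and add column by column (LSB to MSB, each column mod 16 with carry):
  0B33
+ 08EB
  ----
  col 0: 3(3) + B(11) + 0 (carry in) = 14 → E(14), carry out 0
  col 1: 3(3) + E(14) + 0 (carry in) = 17 → 1(1), carry out 1
  col 2: B(11) + 8(8) + 1 (carry in) = 20 → 4(4), carry out 1
  col 3: 0(0) + 0(0) + 1 (carry in) = 1 → 1(1), carry out 0
Reading digits MSB→LSB: 141E
Strip leading zeros: 141E
= 0x141E


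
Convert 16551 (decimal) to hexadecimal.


Divide by 16 repeatedly:
16551 ÷ 16 = 1034 remainder 7 (7)
1034 ÷ 16 = 64 remainder 10 (A)
64 ÷ 16 = 4 remainder 0 (0)
4 ÷ 16 = 0 remainder 4 (4)
Reading remainders bottom-up:
= 0x40A7


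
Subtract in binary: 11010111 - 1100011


Align and subtract column by column (LSB to MSB, borrowing when needed):
  11010111
- 01100011
  --------
  col 0: (1 - 0 borrow-in) - 1 → 1 - 1 = 0, borrow out 0
  col 1: (1 - 0 borrow-in) - 1 → 1 - 1 = 0, borrow out 0
  col 2: (1 - 0 borrow-in) - 0 → 1 - 0 = 1, borrow out 0
  col 3: (0 - 0 borrow-in) - 0 → 0 - 0 = 0, borrow out 0
  col 4: (1 - 0 borrow-in) - 0 → 1 - 0 = 1, borrow out 0
  col 5: (0 - 0 borrow-in) - 1 → borrow from next column: (0+2) - 1 = 1, borrow out 1
  col 6: (1 - 1 borrow-in) - 1 → borrow from next column: (0+2) - 1 = 1, borrow out 1
  col 7: (1 - 1 borrow-in) - 0 → 0 - 0 = 0, borrow out 0
Reading bits MSB→LSB: 01110100
Strip leading zeros: 1110100
= 1110100


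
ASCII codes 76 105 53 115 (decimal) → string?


Codes (decimal): 76 105 53 115
Per-code ASCII lookup:
  76  (range 65-90: uppercase, 76 - 65 = 11) → 'L'
  105  (range 97-122: lowercase, 105 - 97 = 8) → 'i'
  53  (range 48-57: digits, 53 - 48 = 5) → '5'
  115  (range 97-122: lowercase, 115 - 97 = 18) → 's'
= 'Li5s'


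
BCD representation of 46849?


Each digit → 4-bit binary:
  4 → 0100
  6 → 0110
  8 → 1000
  4 → 0100
  9 → 1001
= 0100 0110 1000 0100 1001


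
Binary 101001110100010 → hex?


Group into 4-bit nibbles: 0101001110100010
  0101 = 5
  0011 = 3
  1010 = A
  0010 = 2
= 0x53A2


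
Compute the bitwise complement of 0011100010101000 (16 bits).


Original: 0011100010101000
Invert all bits:
  bit 0: 0 → 1
  bit 1: 0 → 1
  bit 2: 1 → 0
  bit 3: 1 → 0
  bit 4: 1 → 0
  bit 5: 0 → 1
  bit 6: 0 → 1
  bit 7: 0 → 1
  bit 8: 1 → 0
  bit 9: 0 → 1
  bit 10: 1 → 0
  bit 11: 0 → 1
  bit 12: 1 → 0
  bit 13: 0 → 1
  bit 14: 0 → 1
  bit 15: 0 → 1
= 1100011101010111


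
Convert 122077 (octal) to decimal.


Positional values:
Position 0: 7 × 8^0 = 7
Position 1: 7 × 8^1 = 56
Position 2: 0 × 8^2 = 0
Position 3: 2 × 8^3 = 1024
Position 4: 2 × 8^4 = 8192
Position 5: 1 × 8^5 = 32768
Sum = 7 + 56 + 0 + 1024 + 8192 + 32768
= 42047


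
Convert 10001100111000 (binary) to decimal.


Positional values:
Bit 3: 1 × 2^3 = 8
Bit 4: 1 × 2^4 = 16
Bit 5: 1 × 2^5 = 32
Bit 8: 1 × 2^8 = 256
Bit 9: 1 × 2^9 = 512
Bit 13: 1 × 2^13 = 8192
Sum = 8 + 16 + 32 + 256 + 512 + 8192
= 9016


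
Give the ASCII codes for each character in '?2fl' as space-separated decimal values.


String: '?2fl'  (4 characters)
Per-character ASCII lookup:
  '?': special character: '?' = 63
  '2': digits start at 48: '2' = 48 + 2 = 50
  'f': lowercase starts at 97: 'f' = 97 + 5 = 102
  'l': lowercase starts at 97: 'l' = 97 + 11 = 108
= 63 50 102 108


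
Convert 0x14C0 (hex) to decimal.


Positional values:
Position 0: 0 × 16^0 = 0 × 1 = 0
Position 1: C × 16^1 = 12 × 16 = 192
Position 2: 4 × 16^2 = 4 × 256 = 1024
Position 3: 1 × 16^3 = 1 × 4096 = 4096
Sum = 0 + 192 + 1024 + 4096
= 5312


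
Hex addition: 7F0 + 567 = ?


Align and add column by column (LSB to MSB, each column mod 16 with carry):
  07F0
+ 0567
  ----
  col 0: 0(0) + 7(7) + 0 (carry in) = 7 → 7(7), carry out 0
  col 1: F(15) + 6(6) + 0 (carry in) = 21 → 5(5), carry out 1
  col 2: 7(7) + 5(5) + 1 (carry in) = 13 → D(13), carry out 0
  col 3: 0(0) + 0(0) + 0 (carry in) = 0 → 0(0), carry out 0
Reading digits MSB→LSB: 0D57
Strip leading zeros: D57
= 0xD57


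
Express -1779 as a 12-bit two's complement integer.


Original: 011011110011
Step 1 - Invert all bits: 100100001100
Step 2 - Add 1: 100100001100 + 1
= 100100001101 (represents -1779)


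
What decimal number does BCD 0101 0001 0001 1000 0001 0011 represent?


Each 4-bit group → digit:
  0101 → 5
  0001 → 1
  0001 → 1
  1000 → 8
  0001 → 1
  0011 → 3
= 511813


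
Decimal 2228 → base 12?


Divide by 12 repeatedly:
2228 ÷ 12 = 185 remainder 8
185 ÷ 12 = 15 remainder 5
15 ÷ 12 = 1 remainder 3
1 ÷ 12 = 0 remainder 1
Reading remainders bottom-up:
= 1358


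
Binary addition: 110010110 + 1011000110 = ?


Align and add column by column (LSB to MSB, carry propagating):
  00110010110
+ 01011000110
  -----------
  col 0: 0 + 0 + 0 (carry in) = 0 → bit 0, carry out 0
  col 1: 1 + 1 + 0 (carry in) = 2 → bit 0, carry out 1
  col 2: 1 + 1 + 1 (carry in) = 3 → bit 1, carry out 1
  col 3: 0 + 0 + 1 (carry in) = 1 → bit 1, carry out 0
  col 4: 1 + 0 + 0 (carry in) = 1 → bit 1, carry out 0
  col 5: 0 + 0 + 0 (carry in) = 0 → bit 0, carry out 0
  col 6: 0 + 1 + 0 (carry in) = 1 → bit 1, carry out 0
  col 7: 1 + 1 + 0 (carry in) = 2 → bit 0, carry out 1
  col 8: 1 + 0 + 1 (carry in) = 2 → bit 0, carry out 1
  col 9: 0 + 1 + 1 (carry in) = 2 → bit 0, carry out 1
  col 10: 0 + 0 + 1 (carry in) = 1 → bit 1, carry out 0
Reading bits MSB→LSB: 10001011100
Strip leading zeros: 10001011100
= 10001011100


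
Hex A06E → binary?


Each hex digit → 4 binary bits:
  A = 1010
  0 = 0000
  6 = 0110
  E = 1110
Concatenate: 1010 0000 0110 1110
= 1010000001101110


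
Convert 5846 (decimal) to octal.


Divide by 8 repeatedly:
5846 ÷ 8 = 730 remainder 6
730 ÷ 8 = 91 remainder 2
91 ÷ 8 = 11 remainder 3
11 ÷ 8 = 1 remainder 3
1 ÷ 8 = 0 remainder 1
Reading remainders bottom-up:
= 0o13326


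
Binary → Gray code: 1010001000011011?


Binary: 1010001000011011
Gray code: G = B XOR (B >> 1)
B >> 1 = 0101000100001101
1010001000011011 XOR 0101000100001101:
  1 XOR 0 = 1
  0 XOR 1 = 1
  1 XOR 0 = 1
  0 XOR 1 = 1
  0 XOR 0 = 0
  0 XOR 0 = 0
  1 XOR 0 = 1
  0 XOR 1 = 1
  0 XOR 0 = 0
  0 XOR 0 = 0
  0 XOR 0 = 0
  1 XOR 0 = 1
  1 XOR 1 = 0
  0 XOR 1 = 1
  1 XOR 0 = 1
  1 XOR 1 = 0
= 1111001100010110


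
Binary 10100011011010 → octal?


Group into 3-bit groups: 010100011011010
  010 = 2
  100 = 4
  011 = 3
  011 = 3
  010 = 2
= 0o24332


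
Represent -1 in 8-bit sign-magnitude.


Sign bit: 1 (negative)
Magnitude: 1 = 0000001
= 10000001


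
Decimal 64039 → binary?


Divide by 2 repeatedly:
64039 ÷ 2 = 32019 remainder 1
32019 ÷ 2 = 16009 remainder 1
16009 ÷ 2 = 8004 remainder 1
8004 ÷ 2 = 4002 remainder 0
4002 ÷ 2 = 2001 remainder 0
2001 ÷ 2 = 1000 remainder 1
1000 ÷ 2 = 500 remainder 0
500 ÷ 2 = 250 remainder 0
250 ÷ 2 = 125 remainder 0
125 ÷ 2 = 62 remainder 1
62 ÷ 2 = 31 remainder 0
31 ÷ 2 = 15 remainder 1
15 ÷ 2 = 7 remainder 1
7 ÷ 2 = 3 remainder 1
3 ÷ 2 = 1 remainder 1
1 ÷ 2 = 0 remainder 1
Reading remainders bottom-up:
= 1111101000100111


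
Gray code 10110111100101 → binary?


Gray code: 10110111100101
MSB stays the same: 1
Each subsequent bit = prev_binary XOR current_gray:
  B[1] = 1 XOR 0 = 1
  B[2] = 1 XOR 1 = 0
  B[3] = 0 XOR 1 = 1
  B[4] = 1 XOR 0 = 1
  B[5] = 1 XOR 1 = 0
  B[6] = 0 XOR 1 = 1
  B[7] = 1 XOR 1 = 0
  B[8] = 0 XOR 1 = 1
  B[9] = 1 XOR 0 = 1
  B[10] = 1 XOR 0 = 1
  B[11] = 1 XOR 1 = 0
  B[12] = 0 XOR 0 = 0
  B[13] = 0 XOR 1 = 1
= 11011010111001 (14009 decimal)


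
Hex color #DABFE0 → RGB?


Hex: #DABFE0
R = DA₁₆ = 218
G = BF₁₆ = 191
B = E0₁₆ = 224
= RGB(218, 191, 224)


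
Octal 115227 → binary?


Each octal digit → 3 binary bits:
  1 = 001
  1 = 001
  5 = 101
  2 = 010
  2 = 010
  7 = 111
Concatenate: 001 001 101 010 010 111
= 001001101010010111


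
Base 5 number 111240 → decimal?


Positional values (base 5):
  0 × 5^0 = 0 × 1 = 0
  4 × 5^1 = 4 × 5 = 20
  2 × 5^2 = 2 × 25 = 50
  1 × 5^3 = 1 × 125 = 125
  1 × 5^4 = 1 × 625 = 625
  1 × 5^5 = 1 × 3125 = 3125
Sum = 0 + 20 + 50 + 125 + 625 + 3125
= 3945


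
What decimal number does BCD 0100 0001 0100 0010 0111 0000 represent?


Each 4-bit group → digit:
  0100 → 4
  0001 → 1
  0100 → 4
  0010 → 2
  0111 → 7
  0000 → 0
= 414270


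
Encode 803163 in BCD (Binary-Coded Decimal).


Each digit → 4-bit binary:
  8 → 1000
  0 → 0000
  3 → 0011
  1 → 0001
  6 → 0110
  3 → 0011
= 1000 0000 0011 0001 0110 0011


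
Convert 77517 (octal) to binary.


Each octal digit → 3 binary bits:
  7 = 111
  7 = 111
  5 = 101
  1 = 001
  7 = 111
Concatenate: 111 111 101 001 111
= 111111101001111


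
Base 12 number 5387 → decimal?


Positional values (base 12):
  7 × 12^0 = 7 × 1 = 7
  8 × 12^1 = 8 × 12 = 96
  3 × 12^2 = 3 × 144 = 432
  5 × 12^3 = 5 × 1728 = 8640
Sum = 7 + 96 + 432 + 8640
= 9175


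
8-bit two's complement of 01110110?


Original: 01110110
Step 1 - Invert all bits: 10001001
Step 2 - Add 1: 10001001 + 1
= 10001010 (represents -118)


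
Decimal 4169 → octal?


Divide by 8 repeatedly:
4169 ÷ 8 = 521 remainder 1
521 ÷ 8 = 65 remainder 1
65 ÷ 8 = 8 remainder 1
8 ÷ 8 = 1 remainder 0
1 ÷ 8 = 0 remainder 1
Reading remainders bottom-up:
= 0o10111


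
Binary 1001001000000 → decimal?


Positional values:
Bit 6: 1 × 2^6 = 64
Bit 9: 1 × 2^9 = 512
Bit 12: 1 × 2^12 = 4096
Sum = 64 + 512 + 4096
= 4672


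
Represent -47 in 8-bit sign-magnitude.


Sign bit: 1 (negative)
Magnitude: 47 = 0101111
= 10101111


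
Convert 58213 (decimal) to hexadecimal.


Divide by 16 repeatedly:
58213 ÷ 16 = 3638 remainder 5 (5)
3638 ÷ 16 = 227 remainder 6 (6)
227 ÷ 16 = 14 remainder 3 (3)
14 ÷ 16 = 0 remainder 14 (E)
Reading remainders bottom-up:
= 0xE365


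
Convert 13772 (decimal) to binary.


Divide by 2 repeatedly:
13772 ÷ 2 = 6886 remainder 0
6886 ÷ 2 = 3443 remainder 0
3443 ÷ 2 = 1721 remainder 1
1721 ÷ 2 = 860 remainder 1
860 ÷ 2 = 430 remainder 0
430 ÷ 2 = 215 remainder 0
215 ÷ 2 = 107 remainder 1
107 ÷ 2 = 53 remainder 1
53 ÷ 2 = 26 remainder 1
26 ÷ 2 = 13 remainder 0
13 ÷ 2 = 6 remainder 1
6 ÷ 2 = 3 remainder 0
3 ÷ 2 = 1 remainder 1
1 ÷ 2 = 0 remainder 1
Reading remainders bottom-up:
= 11010111001100


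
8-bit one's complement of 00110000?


Original: 00110000
Invert all bits:
  bit 0: 0 → 1
  bit 1: 0 → 1
  bit 2: 1 → 0
  bit 3: 1 → 0
  bit 4: 0 → 1
  bit 5: 0 → 1
  bit 6: 0 → 1
  bit 7: 0 → 1
= 11001111


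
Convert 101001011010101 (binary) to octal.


Group into 3-bit groups: 101001011010101
  101 = 5
  001 = 1
  011 = 3
  010 = 2
  101 = 5
= 0o51325


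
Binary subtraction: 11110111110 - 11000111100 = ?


Align and subtract column by column (LSB to MSB, borrowing when needed):
  11110111110
- 11000111100
  -----------
  col 0: (0 - 0 borrow-in) - 0 → 0 - 0 = 0, borrow out 0
  col 1: (1 - 0 borrow-in) - 0 → 1 - 0 = 1, borrow out 0
  col 2: (1 - 0 borrow-in) - 1 → 1 - 1 = 0, borrow out 0
  col 3: (1 - 0 borrow-in) - 1 → 1 - 1 = 0, borrow out 0
  col 4: (1 - 0 borrow-in) - 1 → 1 - 1 = 0, borrow out 0
  col 5: (1 - 0 borrow-in) - 1 → 1 - 1 = 0, borrow out 0
  col 6: (0 - 0 borrow-in) - 0 → 0 - 0 = 0, borrow out 0
  col 7: (1 - 0 borrow-in) - 0 → 1 - 0 = 1, borrow out 0
  col 8: (1 - 0 borrow-in) - 0 → 1 - 0 = 1, borrow out 0
  col 9: (1 - 0 borrow-in) - 1 → 1 - 1 = 0, borrow out 0
  col 10: (1 - 0 borrow-in) - 1 → 1 - 1 = 0, borrow out 0
Reading bits MSB→LSB: 00110000010
Strip leading zeros: 110000010
= 110000010


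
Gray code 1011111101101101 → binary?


Gray code: 1011111101101101
MSB stays the same: 1
Each subsequent bit = prev_binary XOR current_gray:
  B[1] = 1 XOR 0 = 1
  B[2] = 1 XOR 1 = 0
  B[3] = 0 XOR 1 = 1
  B[4] = 1 XOR 1 = 0
  B[5] = 0 XOR 1 = 1
  B[6] = 1 XOR 1 = 0
  B[7] = 0 XOR 1 = 1
  B[8] = 1 XOR 0 = 1
  B[9] = 1 XOR 1 = 0
  B[10] = 0 XOR 1 = 1
  B[11] = 1 XOR 0 = 1
  B[12] = 1 XOR 1 = 0
  B[13] = 0 XOR 1 = 1
  B[14] = 1 XOR 0 = 1
  B[15] = 1 XOR 1 = 0
= 1101010110110110 (54710 decimal)


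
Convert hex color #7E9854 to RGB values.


Hex: #7E9854
R = 7E₁₆ = 126
G = 98₁₆ = 152
B = 54₁₆ = 84
= RGB(126, 152, 84)


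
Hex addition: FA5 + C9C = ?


Align and add column by column (LSB to MSB, each column mod 16 with carry):
  0FA5
+ 0C9C
  ----
  col 0: 5(5) + C(12) + 0 (carry in) = 17 → 1(1), carry out 1
  col 1: A(10) + 9(9) + 1 (carry in) = 20 → 4(4), carry out 1
  col 2: F(15) + C(12) + 1 (carry in) = 28 → C(12), carry out 1
  col 3: 0(0) + 0(0) + 1 (carry in) = 1 → 1(1), carry out 0
Reading digits MSB→LSB: 1C41
Strip leading zeros: 1C41
= 0x1C41


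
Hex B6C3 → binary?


Each hex digit → 4 binary bits:
  B = 1011
  6 = 0110
  C = 1100
  3 = 0011
Concatenate: 1011 0110 1100 0011
= 1011011011000011


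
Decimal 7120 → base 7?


Divide by 7 repeatedly:
7120 ÷ 7 = 1017 remainder 1
1017 ÷ 7 = 145 remainder 2
145 ÷ 7 = 20 remainder 5
20 ÷ 7 = 2 remainder 6
2 ÷ 7 = 0 remainder 2
Reading remainders bottom-up:
= 26521


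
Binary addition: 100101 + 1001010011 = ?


Align and add column by column (LSB to MSB, carry propagating):
  00000100101
+ 01001010011
  -----------
  col 0: 1 + 1 + 0 (carry in) = 2 → bit 0, carry out 1
  col 1: 0 + 1 + 1 (carry in) = 2 → bit 0, carry out 1
  col 2: 1 + 0 + 1 (carry in) = 2 → bit 0, carry out 1
  col 3: 0 + 0 + 1 (carry in) = 1 → bit 1, carry out 0
  col 4: 0 + 1 + 0 (carry in) = 1 → bit 1, carry out 0
  col 5: 1 + 0 + 0 (carry in) = 1 → bit 1, carry out 0
  col 6: 0 + 1 + 0 (carry in) = 1 → bit 1, carry out 0
  col 7: 0 + 0 + 0 (carry in) = 0 → bit 0, carry out 0
  col 8: 0 + 0 + 0 (carry in) = 0 → bit 0, carry out 0
  col 9: 0 + 1 + 0 (carry in) = 1 → bit 1, carry out 0
  col 10: 0 + 0 + 0 (carry in) = 0 → bit 0, carry out 0
Reading bits MSB→LSB: 01001111000
Strip leading zeros: 1001111000
= 1001111000


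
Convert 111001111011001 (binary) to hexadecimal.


Group into 4-bit nibbles: 0111001111011001
  0111 = 7
  0011 = 3
  1101 = D
  1001 = 9
= 0x73D9


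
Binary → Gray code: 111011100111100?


Binary: 111011100111100
Gray code: G = B XOR (B >> 1)
B >> 1 = 011101110011110
111011100111100 XOR 011101110011110:
  1 XOR 0 = 1
  1 XOR 1 = 0
  1 XOR 1 = 0
  0 XOR 1 = 1
  1 XOR 0 = 1
  1 XOR 1 = 0
  1 XOR 1 = 0
  0 XOR 1 = 1
  0 XOR 0 = 0
  1 XOR 0 = 1
  1 XOR 1 = 0
  1 XOR 1 = 0
  1 XOR 1 = 0
  0 XOR 1 = 1
  0 XOR 0 = 0
= 100110010100010


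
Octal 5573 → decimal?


Positional values:
Position 0: 3 × 8^0 = 3
Position 1: 7 × 8^1 = 56
Position 2: 5 × 8^2 = 320
Position 3: 5 × 8^3 = 2560
Sum = 3 + 56 + 320 + 2560
= 2939


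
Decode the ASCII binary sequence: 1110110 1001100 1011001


Codes (binary): 1110110 1001100 1011001
Per-code ASCII lookup:
  1110110 = 118  (range 97-122: lowercase, 118 - 97 = 21) → 'v'
  1001100 = 76  (range 65-90: uppercase, 76 - 65 = 11) → 'L'
  1011001 = 89  (range 65-90: uppercase, 89 - 65 = 24) → 'Y'
= 'vLY'


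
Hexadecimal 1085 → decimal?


Positional values:
Position 0: 5 × 16^0 = 5 × 1 = 5
Position 1: 8 × 16^1 = 8 × 16 = 128
Position 2: 0 × 16^2 = 0 × 256 = 0
Position 3: 1 × 16^3 = 1 × 4096 = 4096
Sum = 5 + 128 + 0 + 4096
= 4229


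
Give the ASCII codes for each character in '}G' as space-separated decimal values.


String: '}G'  (2 characters)
Per-character ASCII lookup:
  '}': special character: '}' = 125
  'G': uppercase starts at 65: 'G' = 65 + 6 = 71
= 125 71


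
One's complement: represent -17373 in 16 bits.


Original: 0100001111011101
Invert all bits:
  bit 0: 0 → 1
  bit 1: 1 → 0
  bit 2: 0 → 1
  bit 3: 0 → 1
  bit 4: 0 → 1
  bit 5: 0 → 1
  bit 6: 1 → 0
  bit 7: 1 → 0
  bit 8: 1 → 0
  bit 9: 1 → 0
  bit 10: 0 → 1
  bit 11: 1 → 0
  bit 12: 1 → 0
  bit 13: 1 → 0
  bit 14: 0 → 1
  bit 15: 1 → 0
= 1011110000100010


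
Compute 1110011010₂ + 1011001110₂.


Align and add column by column (LSB to MSB, carry propagating):
  01110011010
+ 01011001110
  -----------
  col 0: 0 + 0 + 0 (carry in) = 0 → bit 0, carry out 0
  col 1: 1 + 1 + 0 (carry in) = 2 → bit 0, carry out 1
  col 2: 0 + 1 + 1 (carry in) = 2 → bit 0, carry out 1
  col 3: 1 + 1 + 1 (carry in) = 3 → bit 1, carry out 1
  col 4: 1 + 0 + 1 (carry in) = 2 → bit 0, carry out 1
  col 5: 0 + 0 + 1 (carry in) = 1 → bit 1, carry out 0
  col 6: 0 + 1 + 0 (carry in) = 1 → bit 1, carry out 0
  col 7: 1 + 1 + 0 (carry in) = 2 → bit 0, carry out 1
  col 8: 1 + 0 + 1 (carry in) = 2 → bit 0, carry out 1
  col 9: 1 + 1 + 1 (carry in) = 3 → bit 1, carry out 1
  col 10: 0 + 0 + 1 (carry in) = 1 → bit 1, carry out 0
Reading bits MSB→LSB: 11001101000
Strip leading zeros: 11001101000
= 11001101000


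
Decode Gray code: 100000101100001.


Gray code: 100000101100001
MSB stays the same: 1
Each subsequent bit = prev_binary XOR current_gray:
  B[1] = 1 XOR 0 = 1
  B[2] = 1 XOR 0 = 1
  B[3] = 1 XOR 0 = 1
  B[4] = 1 XOR 0 = 1
  B[5] = 1 XOR 0 = 1
  B[6] = 1 XOR 1 = 0
  B[7] = 0 XOR 0 = 0
  B[8] = 0 XOR 1 = 1
  B[9] = 1 XOR 1 = 0
  B[10] = 0 XOR 0 = 0
  B[11] = 0 XOR 0 = 0
  B[12] = 0 XOR 0 = 0
  B[13] = 0 XOR 0 = 0
  B[14] = 0 XOR 1 = 1
= 111111001000001 (32321 decimal)


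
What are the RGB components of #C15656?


Hex: #C15656
R = C1₁₆ = 193
G = 56₁₆ = 86
B = 56₁₆ = 86
= RGB(193, 86, 86)


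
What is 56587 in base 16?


Divide by 16 repeatedly:
56587 ÷ 16 = 3536 remainder 11 (B)
3536 ÷ 16 = 221 remainder 0 (0)
221 ÷ 16 = 13 remainder 13 (D)
13 ÷ 16 = 0 remainder 13 (D)
Reading remainders bottom-up:
= 0xDD0B


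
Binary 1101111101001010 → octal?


Group into 3-bit groups: 001101111101001010
  001 = 1
  101 = 5
  111 = 7
  101 = 5
  001 = 1
  010 = 2
= 0o157512


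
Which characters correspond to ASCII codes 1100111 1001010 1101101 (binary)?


Codes (binary): 1100111 1001010 1101101
Per-code ASCII lookup:
  1100111 = 103  (range 97-122: lowercase, 103 - 97 = 6) → 'g'
  1001010 = 74  (range 65-90: uppercase, 74 - 65 = 9) → 'J'
  1101101 = 109  (range 97-122: lowercase, 109 - 97 = 12) → 'm'
= 'gJm'


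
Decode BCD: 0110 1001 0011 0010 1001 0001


Each 4-bit group → digit:
  0110 → 6
  1001 → 9
  0011 → 3
  0010 → 2
  1001 → 9
  0001 → 1
= 693291


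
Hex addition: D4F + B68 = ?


Align and add column by column (LSB to MSB, each column mod 16 with carry):
  0D4F
+ 0B68
  ----
  col 0: F(15) + 8(8) + 0 (carry in) = 23 → 7(7), carry out 1
  col 1: 4(4) + 6(6) + 1 (carry in) = 11 → B(11), carry out 0
  col 2: D(13) + B(11) + 0 (carry in) = 24 → 8(8), carry out 1
  col 3: 0(0) + 0(0) + 1 (carry in) = 1 → 1(1), carry out 0
Reading digits MSB→LSB: 18B7
Strip leading zeros: 18B7
= 0x18B7


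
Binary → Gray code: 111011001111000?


Binary: 111011001111000
Gray code: G = B XOR (B >> 1)
B >> 1 = 011101100111100
111011001111000 XOR 011101100111100:
  1 XOR 0 = 1
  1 XOR 1 = 0
  1 XOR 1 = 0
  0 XOR 1 = 1
  1 XOR 0 = 1
  1 XOR 1 = 0
  0 XOR 1 = 1
  0 XOR 0 = 0
  1 XOR 0 = 1
  1 XOR 1 = 0
  1 XOR 1 = 0
  1 XOR 1 = 0
  0 XOR 1 = 1
  0 XOR 0 = 0
  0 XOR 0 = 0
= 100110101000100


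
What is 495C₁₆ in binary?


Each hex digit → 4 binary bits:
  4 = 0100
  9 = 1001
  5 = 0101
  C = 1100
Concatenate: 0100 1001 0101 1100
= 0100100101011100


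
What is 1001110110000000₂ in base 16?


Group into 4-bit nibbles: 1001110110000000
  1001 = 9
  1101 = D
  1000 = 8
  0000 = 0
= 0x9D80


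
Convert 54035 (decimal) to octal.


Divide by 8 repeatedly:
54035 ÷ 8 = 6754 remainder 3
6754 ÷ 8 = 844 remainder 2
844 ÷ 8 = 105 remainder 4
105 ÷ 8 = 13 remainder 1
13 ÷ 8 = 1 remainder 5
1 ÷ 8 = 0 remainder 1
Reading remainders bottom-up:
= 0o151423


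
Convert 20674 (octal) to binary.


Each octal digit → 3 binary bits:
  2 = 010
  0 = 000
  6 = 110
  7 = 111
  4 = 100
Concatenate: 010 000 110 111 100
= 010000110111100


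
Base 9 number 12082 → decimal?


Positional values (base 9):
  2 × 9^0 = 2 × 1 = 2
  8 × 9^1 = 8 × 9 = 72
  0 × 9^2 = 0 × 81 = 0
  2 × 9^3 = 2 × 729 = 1458
  1 × 9^4 = 1 × 6561 = 6561
Sum = 2 + 72 + 0 + 1458 + 6561
= 8093


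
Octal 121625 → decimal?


Positional values:
Position 0: 5 × 8^0 = 5
Position 1: 2 × 8^1 = 16
Position 2: 6 × 8^2 = 384
Position 3: 1 × 8^3 = 512
Position 4: 2 × 8^4 = 8192
Position 5: 1 × 8^5 = 32768
Sum = 5 + 16 + 384 + 512 + 8192 + 32768
= 41877


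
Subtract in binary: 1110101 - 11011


Align and subtract column by column (LSB to MSB, borrowing when needed):
  1110101
- 0011011
  -------
  col 0: (1 - 0 borrow-in) - 1 → 1 - 1 = 0, borrow out 0
  col 1: (0 - 0 borrow-in) - 1 → borrow from next column: (0+2) - 1 = 1, borrow out 1
  col 2: (1 - 1 borrow-in) - 0 → 0 - 0 = 0, borrow out 0
  col 3: (0 - 0 borrow-in) - 1 → borrow from next column: (0+2) - 1 = 1, borrow out 1
  col 4: (1 - 1 borrow-in) - 1 → borrow from next column: (0+2) - 1 = 1, borrow out 1
  col 5: (1 - 1 borrow-in) - 0 → 0 - 0 = 0, borrow out 0
  col 6: (1 - 0 borrow-in) - 0 → 1 - 0 = 1, borrow out 0
Reading bits MSB→LSB: 1011010
Strip leading zeros: 1011010
= 1011010


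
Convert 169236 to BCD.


Each digit → 4-bit binary:
  1 → 0001
  6 → 0110
  9 → 1001
  2 → 0010
  3 → 0011
  6 → 0110
= 0001 0110 1001 0010 0011 0110


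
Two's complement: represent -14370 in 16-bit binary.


Original: 0011100000100010
Step 1 - Invert all bits: 1100011111011101
Step 2 - Add 1: 1100011111011101 + 1
= 1100011111011110 (represents -14370)


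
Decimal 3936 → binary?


Divide by 2 repeatedly:
3936 ÷ 2 = 1968 remainder 0
1968 ÷ 2 = 984 remainder 0
984 ÷ 2 = 492 remainder 0
492 ÷ 2 = 246 remainder 0
246 ÷ 2 = 123 remainder 0
123 ÷ 2 = 61 remainder 1
61 ÷ 2 = 30 remainder 1
30 ÷ 2 = 15 remainder 0
15 ÷ 2 = 7 remainder 1
7 ÷ 2 = 3 remainder 1
3 ÷ 2 = 1 remainder 1
1 ÷ 2 = 0 remainder 1
Reading remainders bottom-up:
= 111101100000


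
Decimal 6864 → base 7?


Divide by 7 repeatedly:
6864 ÷ 7 = 980 remainder 4
980 ÷ 7 = 140 remainder 0
140 ÷ 7 = 20 remainder 0
20 ÷ 7 = 2 remainder 6
2 ÷ 7 = 0 remainder 2
Reading remainders bottom-up:
= 26004


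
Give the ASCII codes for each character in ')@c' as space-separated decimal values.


String: ')@c'  (3 characters)
Per-character ASCII lookup:
  ')': special character: ')' = 41
  '@': special character: '@' = 64
  'c': lowercase starts at 97: 'c' = 97 + 2 = 99
= 41 64 99


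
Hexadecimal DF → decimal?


Positional values:
Position 0: F × 16^0 = 15 × 1 = 15
Position 1: D × 16^1 = 13 × 16 = 208
Sum = 15 + 208
= 223


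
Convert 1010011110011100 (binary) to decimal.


Positional values:
Bit 2: 1 × 2^2 = 4
Bit 3: 1 × 2^3 = 8
Bit 4: 1 × 2^4 = 16
Bit 7: 1 × 2^7 = 128
Bit 8: 1 × 2^8 = 256
Bit 9: 1 × 2^9 = 512
Bit 10: 1 × 2^10 = 1024
Bit 13: 1 × 2^13 = 8192
Bit 15: 1 × 2^15 = 32768
Sum = 4 + 8 + 16 + 128 + 256 + 512 + 1024 + 8192 + 32768
= 42908


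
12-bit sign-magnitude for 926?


Sign bit: 0 (positive)
Magnitude: 926 = 01110011110
= 001110011110


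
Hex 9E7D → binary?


Each hex digit → 4 binary bits:
  9 = 1001
  E = 1110
  7 = 0111
  D = 1101
Concatenate: 1001 1110 0111 1101
= 1001111001111101


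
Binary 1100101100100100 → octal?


Group into 3-bit groups: 001100101100100100
  001 = 1
  100 = 4
  101 = 5
  100 = 4
  100 = 4
  100 = 4
= 0o145444


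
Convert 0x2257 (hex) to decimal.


Positional values:
Position 0: 7 × 16^0 = 7 × 1 = 7
Position 1: 5 × 16^1 = 5 × 16 = 80
Position 2: 2 × 16^2 = 2 × 256 = 512
Position 3: 2 × 16^3 = 2 × 4096 = 8192
Sum = 7 + 80 + 512 + 8192
= 8791


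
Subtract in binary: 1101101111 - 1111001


Align and subtract column by column (LSB to MSB, borrowing when needed):
  1101101111
- 0001111001
  ----------
  col 0: (1 - 0 borrow-in) - 1 → 1 - 1 = 0, borrow out 0
  col 1: (1 - 0 borrow-in) - 0 → 1 - 0 = 1, borrow out 0
  col 2: (1 - 0 borrow-in) - 0 → 1 - 0 = 1, borrow out 0
  col 3: (1 - 0 borrow-in) - 1 → 1 - 1 = 0, borrow out 0
  col 4: (0 - 0 borrow-in) - 1 → borrow from next column: (0+2) - 1 = 1, borrow out 1
  col 5: (1 - 1 borrow-in) - 1 → borrow from next column: (0+2) - 1 = 1, borrow out 1
  col 6: (1 - 1 borrow-in) - 1 → borrow from next column: (0+2) - 1 = 1, borrow out 1
  col 7: (0 - 1 borrow-in) - 0 → borrow from next column: (-1+2) - 0 = 1, borrow out 1
  col 8: (1 - 1 borrow-in) - 0 → 0 - 0 = 0, borrow out 0
  col 9: (1 - 0 borrow-in) - 0 → 1 - 0 = 1, borrow out 0
Reading bits MSB→LSB: 1011110110
Strip leading zeros: 1011110110
= 1011110110


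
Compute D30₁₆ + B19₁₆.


Align and add column by column (LSB to MSB, each column mod 16 with carry):
  0D30
+ 0B19
  ----
  col 0: 0(0) + 9(9) + 0 (carry in) = 9 → 9(9), carry out 0
  col 1: 3(3) + 1(1) + 0 (carry in) = 4 → 4(4), carry out 0
  col 2: D(13) + B(11) + 0 (carry in) = 24 → 8(8), carry out 1
  col 3: 0(0) + 0(0) + 1 (carry in) = 1 → 1(1), carry out 0
Reading digits MSB→LSB: 1849
Strip leading zeros: 1849
= 0x1849


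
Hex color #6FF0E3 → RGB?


Hex: #6FF0E3
R = 6F₁₆ = 111
G = F0₁₆ = 240
B = E3₁₆ = 227
= RGB(111, 240, 227)


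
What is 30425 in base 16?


Divide by 16 repeatedly:
30425 ÷ 16 = 1901 remainder 9 (9)
1901 ÷ 16 = 118 remainder 13 (D)
118 ÷ 16 = 7 remainder 6 (6)
7 ÷ 16 = 0 remainder 7 (7)
Reading remainders bottom-up:
= 0x76D9


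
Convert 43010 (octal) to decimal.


Positional values:
Position 0: 0 × 8^0 = 0
Position 1: 1 × 8^1 = 8
Position 2: 0 × 8^2 = 0
Position 3: 3 × 8^3 = 1536
Position 4: 4 × 8^4 = 16384
Sum = 0 + 8 + 0 + 1536 + 16384
= 17928


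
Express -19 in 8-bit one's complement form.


Original: 00010011
Invert all bits:
  bit 0: 0 → 1
  bit 1: 0 → 1
  bit 2: 0 → 1
  bit 3: 1 → 0
  bit 4: 0 → 1
  bit 5: 0 → 1
  bit 6: 1 → 0
  bit 7: 1 → 0
= 11101100


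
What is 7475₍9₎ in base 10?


Positional values (base 9):
  5 × 9^0 = 5 × 1 = 5
  7 × 9^1 = 7 × 9 = 63
  4 × 9^2 = 4 × 81 = 324
  7 × 9^3 = 7 × 729 = 5103
Sum = 5 + 63 + 324 + 5103
= 5495


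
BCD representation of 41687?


Each digit → 4-bit binary:
  4 → 0100
  1 → 0001
  6 → 0110
  8 → 1000
  7 → 0111
= 0100 0001 0110 1000 0111


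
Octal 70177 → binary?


Each octal digit → 3 binary bits:
  7 = 111
  0 = 000
  1 = 001
  7 = 111
  7 = 111
Concatenate: 111 000 001 111 111
= 111000001111111


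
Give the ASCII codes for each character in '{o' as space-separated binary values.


String: '{o'  (2 characters)
Per-character ASCII lookup:
  '{': special character: '{' = 123 → 1111011
  'o': lowercase starts at 97: 'o' = 97 + 14 = 111 → 1101111
= 1111011 1101111


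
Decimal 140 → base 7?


Divide by 7 repeatedly:
140 ÷ 7 = 20 remainder 0
20 ÷ 7 = 2 remainder 6
2 ÷ 7 = 0 remainder 2
Reading remainders bottom-up:
= 260


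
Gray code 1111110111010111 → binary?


Gray code: 1111110111010111
MSB stays the same: 1
Each subsequent bit = prev_binary XOR current_gray:
  B[1] = 1 XOR 1 = 0
  B[2] = 0 XOR 1 = 1
  B[3] = 1 XOR 1 = 0
  B[4] = 0 XOR 1 = 1
  B[5] = 1 XOR 1 = 0
  B[6] = 0 XOR 0 = 0
  B[7] = 0 XOR 1 = 1
  B[8] = 1 XOR 1 = 0
  B[9] = 0 XOR 1 = 1
  B[10] = 1 XOR 0 = 1
  B[11] = 1 XOR 1 = 0
  B[12] = 0 XOR 0 = 0
  B[13] = 0 XOR 1 = 1
  B[14] = 1 XOR 1 = 0
  B[15] = 0 XOR 1 = 1
= 1010100101100101 (43365 decimal)


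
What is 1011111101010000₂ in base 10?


Positional values:
Bit 4: 1 × 2^4 = 16
Bit 6: 1 × 2^6 = 64
Bit 8: 1 × 2^8 = 256
Bit 9: 1 × 2^9 = 512
Bit 10: 1 × 2^10 = 1024
Bit 11: 1 × 2^11 = 2048
Bit 12: 1 × 2^12 = 4096
Bit 13: 1 × 2^13 = 8192
Bit 15: 1 × 2^15 = 32768
Sum = 16 + 64 + 256 + 512 + 1024 + 2048 + 4096 + 8192 + 32768
= 48976


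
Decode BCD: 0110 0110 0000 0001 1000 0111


Each 4-bit group → digit:
  0110 → 6
  0110 → 6
  0000 → 0
  0001 → 1
  1000 → 8
  0111 → 7
= 660187


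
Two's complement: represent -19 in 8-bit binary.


Original: 00010011
Step 1 - Invert all bits: 11101100
Step 2 - Add 1: 11101100 + 1
= 11101101 (represents -19)


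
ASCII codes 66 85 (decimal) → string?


Codes (decimal): 66 85
Per-code ASCII lookup:
  66  (range 65-90: uppercase, 66 - 65 = 1) → 'B'
  85  (range 65-90: uppercase, 85 - 65 = 20) → 'U'
= 'BU'


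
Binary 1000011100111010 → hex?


Group into 4-bit nibbles: 1000011100111010
  1000 = 8
  0111 = 7
  0011 = 3
  1010 = A
= 0x873A


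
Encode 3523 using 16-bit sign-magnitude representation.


Sign bit: 0 (positive)
Magnitude: 3523 = 000110111000011
= 0000110111000011


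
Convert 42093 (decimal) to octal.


Divide by 8 repeatedly:
42093 ÷ 8 = 5261 remainder 5
5261 ÷ 8 = 657 remainder 5
657 ÷ 8 = 82 remainder 1
82 ÷ 8 = 10 remainder 2
10 ÷ 8 = 1 remainder 2
1 ÷ 8 = 0 remainder 1
Reading remainders bottom-up:
= 0o122155


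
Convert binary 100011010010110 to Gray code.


Binary: 100011010010110
Gray code: G = B XOR (B >> 1)
B >> 1 = 010001101001011
100011010010110 XOR 010001101001011:
  1 XOR 0 = 1
  0 XOR 1 = 1
  0 XOR 0 = 0
  0 XOR 0 = 0
  1 XOR 0 = 1
  1 XOR 1 = 0
  0 XOR 1 = 1
  1 XOR 0 = 1
  0 XOR 1 = 1
  0 XOR 0 = 0
  1 XOR 0 = 1
  0 XOR 1 = 1
  1 XOR 0 = 1
  1 XOR 1 = 0
  0 XOR 1 = 1
= 110010111011101


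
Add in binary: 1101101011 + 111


Align and add column by column (LSB to MSB, carry propagating):
  01101101011
+ 00000000111
  -----------
  col 0: 1 + 1 + 0 (carry in) = 2 → bit 0, carry out 1
  col 1: 1 + 1 + 1 (carry in) = 3 → bit 1, carry out 1
  col 2: 0 + 1 + 1 (carry in) = 2 → bit 0, carry out 1
  col 3: 1 + 0 + 1 (carry in) = 2 → bit 0, carry out 1
  col 4: 0 + 0 + 1 (carry in) = 1 → bit 1, carry out 0
  col 5: 1 + 0 + 0 (carry in) = 1 → bit 1, carry out 0
  col 6: 1 + 0 + 0 (carry in) = 1 → bit 1, carry out 0
  col 7: 0 + 0 + 0 (carry in) = 0 → bit 0, carry out 0
  col 8: 1 + 0 + 0 (carry in) = 1 → bit 1, carry out 0
  col 9: 1 + 0 + 0 (carry in) = 1 → bit 1, carry out 0
  col 10: 0 + 0 + 0 (carry in) = 0 → bit 0, carry out 0
Reading bits MSB→LSB: 01101110010
Strip leading zeros: 1101110010
= 1101110010


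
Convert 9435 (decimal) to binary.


Divide by 2 repeatedly:
9435 ÷ 2 = 4717 remainder 1
4717 ÷ 2 = 2358 remainder 1
2358 ÷ 2 = 1179 remainder 0
1179 ÷ 2 = 589 remainder 1
589 ÷ 2 = 294 remainder 1
294 ÷ 2 = 147 remainder 0
147 ÷ 2 = 73 remainder 1
73 ÷ 2 = 36 remainder 1
36 ÷ 2 = 18 remainder 0
18 ÷ 2 = 9 remainder 0
9 ÷ 2 = 4 remainder 1
4 ÷ 2 = 2 remainder 0
2 ÷ 2 = 1 remainder 0
1 ÷ 2 = 0 remainder 1
Reading remainders bottom-up:
= 10010011011011


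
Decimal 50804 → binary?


Divide by 2 repeatedly:
50804 ÷ 2 = 25402 remainder 0
25402 ÷ 2 = 12701 remainder 0
12701 ÷ 2 = 6350 remainder 1
6350 ÷ 2 = 3175 remainder 0
3175 ÷ 2 = 1587 remainder 1
1587 ÷ 2 = 793 remainder 1
793 ÷ 2 = 396 remainder 1
396 ÷ 2 = 198 remainder 0
198 ÷ 2 = 99 remainder 0
99 ÷ 2 = 49 remainder 1
49 ÷ 2 = 24 remainder 1
24 ÷ 2 = 12 remainder 0
12 ÷ 2 = 6 remainder 0
6 ÷ 2 = 3 remainder 0
3 ÷ 2 = 1 remainder 1
1 ÷ 2 = 0 remainder 1
Reading remainders bottom-up:
= 1100011001110100


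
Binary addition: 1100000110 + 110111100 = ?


Align and add column by column (LSB to MSB, carry propagating):
  01100000110
+ 00110111100
  -----------
  col 0: 0 + 0 + 0 (carry in) = 0 → bit 0, carry out 0
  col 1: 1 + 0 + 0 (carry in) = 1 → bit 1, carry out 0
  col 2: 1 + 1 + 0 (carry in) = 2 → bit 0, carry out 1
  col 3: 0 + 1 + 1 (carry in) = 2 → bit 0, carry out 1
  col 4: 0 + 1 + 1 (carry in) = 2 → bit 0, carry out 1
  col 5: 0 + 1 + 1 (carry in) = 2 → bit 0, carry out 1
  col 6: 0 + 0 + 1 (carry in) = 1 → bit 1, carry out 0
  col 7: 0 + 1 + 0 (carry in) = 1 → bit 1, carry out 0
  col 8: 1 + 1 + 0 (carry in) = 2 → bit 0, carry out 1
  col 9: 1 + 0 + 1 (carry in) = 2 → bit 0, carry out 1
  col 10: 0 + 0 + 1 (carry in) = 1 → bit 1, carry out 0
Reading bits MSB→LSB: 10011000010
Strip leading zeros: 10011000010
= 10011000010


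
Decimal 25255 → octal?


Divide by 8 repeatedly:
25255 ÷ 8 = 3156 remainder 7
3156 ÷ 8 = 394 remainder 4
394 ÷ 8 = 49 remainder 2
49 ÷ 8 = 6 remainder 1
6 ÷ 8 = 0 remainder 6
Reading remainders bottom-up:
= 0o61247


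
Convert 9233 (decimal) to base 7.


Divide by 7 repeatedly:
9233 ÷ 7 = 1319 remainder 0
1319 ÷ 7 = 188 remainder 3
188 ÷ 7 = 26 remainder 6
26 ÷ 7 = 3 remainder 5
3 ÷ 7 = 0 remainder 3
Reading remainders bottom-up:
= 35630


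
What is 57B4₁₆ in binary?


Each hex digit → 4 binary bits:
  5 = 0101
  7 = 0111
  B = 1011
  4 = 0100
Concatenate: 0101 0111 1011 0100
= 0101011110110100
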